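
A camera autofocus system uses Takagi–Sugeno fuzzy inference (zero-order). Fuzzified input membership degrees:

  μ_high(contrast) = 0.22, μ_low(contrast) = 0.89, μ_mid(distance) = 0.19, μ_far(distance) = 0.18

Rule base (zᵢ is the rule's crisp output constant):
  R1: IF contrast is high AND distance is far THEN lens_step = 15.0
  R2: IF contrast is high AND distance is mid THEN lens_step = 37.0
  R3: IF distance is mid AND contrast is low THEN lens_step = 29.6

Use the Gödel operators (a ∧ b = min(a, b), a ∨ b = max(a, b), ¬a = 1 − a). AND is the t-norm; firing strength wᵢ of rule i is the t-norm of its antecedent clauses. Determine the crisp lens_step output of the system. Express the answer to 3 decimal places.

R1 (z=15.0): high=0.22, far=0.18; AND[min(a, b)] → w = 0.18
R2 (z=37.0): high=0.22, mid=0.19; AND[min(a, b)] → w = 0.19
R3 (z=29.6): mid=0.19, low=0.89; AND[min(a, b)] → w = 0.19
Weighted average = (0.18·15.0 + 0.19·37.0 + 0.19·29.6) / (0.18 + 0.19 + 0.19)
  = 15.3540 / 0.5600 = 27.418

27.418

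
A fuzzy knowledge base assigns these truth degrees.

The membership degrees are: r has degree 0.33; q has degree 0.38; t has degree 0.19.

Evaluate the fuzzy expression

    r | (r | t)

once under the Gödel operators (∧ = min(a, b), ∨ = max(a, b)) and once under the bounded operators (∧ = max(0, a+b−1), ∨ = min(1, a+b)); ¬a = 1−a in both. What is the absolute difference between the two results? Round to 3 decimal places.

0.520

Under Gödel:
  r | t = max(a, b) on (0.33, 0.19) = 0.33
  r | (r | t) = max(a, b) on (0.33, 0.33) = 0.33
  → value = 0.3300
Under bounded:
  r | t = min(1, a+b) on (0.33, 0.19) = 0.52
  r | (r | t) = min(1, a+b) on (0.33, 0.52) = 0.85
  → value = 0.8500
|0.3300 − 0.8500| = 0.520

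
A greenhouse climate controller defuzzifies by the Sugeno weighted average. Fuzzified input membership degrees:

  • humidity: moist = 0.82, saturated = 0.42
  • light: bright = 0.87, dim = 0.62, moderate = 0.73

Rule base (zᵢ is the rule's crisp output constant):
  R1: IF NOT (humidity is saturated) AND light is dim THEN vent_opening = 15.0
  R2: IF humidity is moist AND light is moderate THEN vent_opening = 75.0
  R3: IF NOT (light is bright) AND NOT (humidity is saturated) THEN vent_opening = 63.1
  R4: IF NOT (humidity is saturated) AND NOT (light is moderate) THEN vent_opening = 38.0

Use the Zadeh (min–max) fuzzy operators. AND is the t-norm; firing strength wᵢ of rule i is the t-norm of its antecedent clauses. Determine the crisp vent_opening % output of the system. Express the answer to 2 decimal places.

R1 (z=15.0): ¬saturated=1−0.42=0.58, dim=0.62; AND[min(a, b)] → w = 0.58
R2 (z=75.0): moist=0.82, moderate=0.73; AND[min(a, b)] → w = 0.73
R3 (z=63.1): ¬bright=1−0.87=0.13, ¬saturated=1−0.42=0.58; AND[min(a, b)] → w = 0.13
R4 (z=38.0): ¬saturated=1−0.42=0.58, ¬moderate=1−0.73=0.27; AND[min(a, b)] → w = 0.27
Weighted average = (0.58·15.0 + 0.73·75.0 + 0.13·63.1 + 0.27·38.0) / (0.58 + 0.73 + 0.13 + 0.27)
  = 81.9130 / 1.7100 = 47.90

47.90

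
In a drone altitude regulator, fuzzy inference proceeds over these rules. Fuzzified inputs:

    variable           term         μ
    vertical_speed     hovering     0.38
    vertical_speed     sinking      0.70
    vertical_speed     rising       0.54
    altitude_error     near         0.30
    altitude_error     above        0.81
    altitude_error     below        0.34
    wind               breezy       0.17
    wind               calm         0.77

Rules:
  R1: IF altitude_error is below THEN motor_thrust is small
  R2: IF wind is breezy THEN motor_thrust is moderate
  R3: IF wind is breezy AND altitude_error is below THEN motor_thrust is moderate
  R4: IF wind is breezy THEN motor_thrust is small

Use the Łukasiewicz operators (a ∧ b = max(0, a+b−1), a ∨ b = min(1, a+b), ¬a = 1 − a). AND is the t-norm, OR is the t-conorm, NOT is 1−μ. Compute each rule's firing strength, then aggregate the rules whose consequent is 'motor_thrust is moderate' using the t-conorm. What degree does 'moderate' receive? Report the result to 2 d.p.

R1: below=0.34 → w = 0.34
R2: breezy=0.17 → w = 0.17
R3: breezy=0.17, below=0.34; AND[max(0, a+b−1)] → w = 0.00
R4: breezy=0.17 → w = 0.17
Rules with consequent 'moderate': {R2, R3} → strengths 0.17, 0.00
Aggregate via t-conorm [min(1, a+b)]: 0.17

0.17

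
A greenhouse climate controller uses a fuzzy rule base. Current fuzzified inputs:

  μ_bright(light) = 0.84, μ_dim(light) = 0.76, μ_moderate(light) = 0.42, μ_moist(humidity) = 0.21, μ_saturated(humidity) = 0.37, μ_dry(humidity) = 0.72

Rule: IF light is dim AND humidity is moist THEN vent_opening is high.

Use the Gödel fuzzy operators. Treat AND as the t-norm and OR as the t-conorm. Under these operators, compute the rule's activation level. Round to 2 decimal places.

firing strength: dim=0.76, moist=0.21; AND[min(a, b)] → w = 0.21

0.21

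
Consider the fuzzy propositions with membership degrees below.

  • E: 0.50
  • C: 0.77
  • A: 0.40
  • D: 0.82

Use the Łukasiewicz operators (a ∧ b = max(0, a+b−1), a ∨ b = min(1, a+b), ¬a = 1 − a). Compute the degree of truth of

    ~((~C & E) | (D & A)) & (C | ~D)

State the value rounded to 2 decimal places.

~C = 1 − 0.77 = 0.23
~C & E = max(0, a+b−1) on (0.23, 0.50) = 0.00
D & A = max(0, a+b−1) on (0.82, 0.40) = 0.22
(~C & E) | (D & A) = min(1, a+b) on (0.00, 0.22) = 0.22
~((~C & E) | (D & A)) = 1 − 0.22 = 0.78
~D = 1 − 0.82 = 0.18
C | ~D = min(1, a+b) on (0.77, 0.18) = 0.95
~((~C & E) | (D & A)) & (C | ~D) = max(0, a+b−1) on (0.78, 0.95) = 0.73

0.73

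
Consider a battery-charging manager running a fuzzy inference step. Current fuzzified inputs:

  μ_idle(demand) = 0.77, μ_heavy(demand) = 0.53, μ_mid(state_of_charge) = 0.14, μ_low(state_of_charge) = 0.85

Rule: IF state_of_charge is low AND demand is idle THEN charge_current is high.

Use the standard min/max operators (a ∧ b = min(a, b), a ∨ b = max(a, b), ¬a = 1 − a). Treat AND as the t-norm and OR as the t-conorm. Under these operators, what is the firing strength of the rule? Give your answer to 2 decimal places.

0.77

firing strength: low=0.85, idle=0.77; AND[min(a, b)] → w = 0.77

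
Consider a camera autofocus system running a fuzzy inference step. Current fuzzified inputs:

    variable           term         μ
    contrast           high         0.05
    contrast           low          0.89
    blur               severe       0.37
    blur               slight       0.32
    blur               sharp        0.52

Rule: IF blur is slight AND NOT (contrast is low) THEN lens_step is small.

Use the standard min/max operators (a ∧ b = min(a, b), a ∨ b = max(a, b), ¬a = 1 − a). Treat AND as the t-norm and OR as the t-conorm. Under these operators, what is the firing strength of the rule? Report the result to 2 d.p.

firing strength: slight=0.32, ¬low=1−0.89=0.11; AND[min(a, b)] → w = 0.11

0.11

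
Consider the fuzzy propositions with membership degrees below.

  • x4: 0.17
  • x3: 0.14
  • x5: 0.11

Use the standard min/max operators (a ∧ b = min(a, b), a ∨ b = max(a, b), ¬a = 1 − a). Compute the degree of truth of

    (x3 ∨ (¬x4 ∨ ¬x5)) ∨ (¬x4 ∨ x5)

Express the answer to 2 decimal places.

0.89

¬x4 = 1 − 0.17 = 0.83
¬x5 = 1 − 0.11 = 0.89
¬x4 ∨ ¬x5 = max(a, b) on (0.83, 0.89) = 0.89
x3 ∨ (¬x4 ∨ ¬x5) = max(a, b) on (0.14, 0.89) = 0.89
¬x4 = 1 − 0.17 = 0.83
¬x4 ∨ x5 = max(a, b) on (0.83, 0.11) = 0.83
(x3 ∨ (¬x4 ∨ ¬x5)) ∨ (¬x4 ∨ x5) = max(a, b) on (0.89, 0.83) = 0.89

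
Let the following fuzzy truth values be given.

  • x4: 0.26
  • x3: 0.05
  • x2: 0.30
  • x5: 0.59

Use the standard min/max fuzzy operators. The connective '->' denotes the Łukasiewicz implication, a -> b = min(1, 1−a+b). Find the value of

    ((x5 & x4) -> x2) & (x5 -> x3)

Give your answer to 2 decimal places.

0.46

x5 & x4 = min(a, b) on (0.59, 0.26) = 0.26
(x5 & x4) -> x2  [Łukasiewicz: min(1, 1−a+b)] with a=0.26, b=0.30 → 1.00
x5 -> x3  [Łukasiewicz: min(1, 1−a+b)] with a=0.59, b=0.05 → 0.46
((x5 & x4) -> x2) & (x5 -> x3) = min(a, b) on (1.00, 0.46) = 0.46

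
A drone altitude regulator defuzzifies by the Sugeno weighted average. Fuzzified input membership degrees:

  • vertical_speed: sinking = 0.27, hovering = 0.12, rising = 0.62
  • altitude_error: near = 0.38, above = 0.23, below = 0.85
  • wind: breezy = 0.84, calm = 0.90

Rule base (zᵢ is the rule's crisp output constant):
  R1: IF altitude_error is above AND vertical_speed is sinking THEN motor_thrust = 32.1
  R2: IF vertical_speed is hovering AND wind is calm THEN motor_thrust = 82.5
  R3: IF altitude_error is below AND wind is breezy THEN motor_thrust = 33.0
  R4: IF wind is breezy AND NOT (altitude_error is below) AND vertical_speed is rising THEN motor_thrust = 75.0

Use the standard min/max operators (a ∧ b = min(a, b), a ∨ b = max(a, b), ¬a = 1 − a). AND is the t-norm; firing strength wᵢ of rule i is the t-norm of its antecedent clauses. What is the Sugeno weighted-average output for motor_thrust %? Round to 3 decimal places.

41.980

R1 (z=32.1): above=0.23, sinking=0.27; AND[min(a, b)] → w = 0.23
R2 (z=82.5): hovering=0.12, calm=0.90; AND[min(a, b)] → w = 0.12
R3 (z=33.0): below=0.85, breezy=0.84; AND[min(a, b)] → w = 0.84
R4 (z=75.0): breezy=0.84, ¬below=1−0.85=0.15, rising=0.62; AND[min(a, b)] → w = 0.15
Weighted average = (0.23·32.1 + 0.12·82.5 + 0.84·33.0 + 0.15·75.0) / (0.23 + 0.12 + 0.84 + 0.15)
  = 56.2530 / 1.3400 = 41.980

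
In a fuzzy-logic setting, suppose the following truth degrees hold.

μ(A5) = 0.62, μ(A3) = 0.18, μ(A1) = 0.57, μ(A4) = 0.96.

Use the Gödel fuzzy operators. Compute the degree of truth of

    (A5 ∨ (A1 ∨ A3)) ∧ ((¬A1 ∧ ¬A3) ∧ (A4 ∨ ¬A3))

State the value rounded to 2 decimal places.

0.43

A1 ∨ A3 = max(a, b) on (0.57, 0.18) = 0.57
A5 ∨ (A1 ∨ A3) = max(a, b) on (0.62, 0.57) = 0.62
¬A1 = 1 − 0.57 = 0.43
¬A3 = 1 − 0.18 = 0.82
¬A1 ∧ ¬A3 = min(a, b) on (0.43, 0.82) = 0.43
¬A3 = 1 − 0.18 = 0.82
A4 ∨ ¬A3 = max(a, b) on (0.96, 0.82) = 0.96
(¬A1 ∧ ¬A3) ∧ (A4 ∨ ¬A3) = min(a, b) on (0.43, 0.96) = 0.43
(A5 ∨ (A1 ∨ A3)) ∧ ((¬A1 ∧ ¬A3) ∧ (A4 ∨ ¬A3)) = min(a, b) on (0.62, 0.43) = 0.43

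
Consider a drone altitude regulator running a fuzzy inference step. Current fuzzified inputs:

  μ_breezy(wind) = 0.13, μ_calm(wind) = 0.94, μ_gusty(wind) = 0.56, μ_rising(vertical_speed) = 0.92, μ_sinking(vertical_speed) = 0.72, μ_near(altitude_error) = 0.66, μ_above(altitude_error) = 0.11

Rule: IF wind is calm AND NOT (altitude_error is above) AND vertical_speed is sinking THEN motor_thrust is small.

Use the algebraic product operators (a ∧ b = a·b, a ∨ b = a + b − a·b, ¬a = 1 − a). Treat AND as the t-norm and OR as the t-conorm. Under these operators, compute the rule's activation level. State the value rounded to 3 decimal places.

firing strength: calm=0.94, ¬above=1−0.11=0.89, sinking=0.72; AND[a·b] → w = 0.6024

0.602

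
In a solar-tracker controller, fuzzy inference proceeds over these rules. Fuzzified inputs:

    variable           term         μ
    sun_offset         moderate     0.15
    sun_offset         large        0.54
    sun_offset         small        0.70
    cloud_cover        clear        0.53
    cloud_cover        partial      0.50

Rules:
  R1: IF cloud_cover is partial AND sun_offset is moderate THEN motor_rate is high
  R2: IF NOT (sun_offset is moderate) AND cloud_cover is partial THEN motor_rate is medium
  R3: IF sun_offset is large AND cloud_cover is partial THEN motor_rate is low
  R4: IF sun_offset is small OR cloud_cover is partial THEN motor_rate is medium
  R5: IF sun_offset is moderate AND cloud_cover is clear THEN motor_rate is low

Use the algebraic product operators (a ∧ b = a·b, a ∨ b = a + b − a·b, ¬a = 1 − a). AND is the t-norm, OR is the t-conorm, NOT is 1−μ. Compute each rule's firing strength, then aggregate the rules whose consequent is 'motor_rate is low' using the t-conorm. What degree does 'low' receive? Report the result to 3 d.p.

0.328

R1: partial=0.50, moderate=0.15; AND[a·b] → w = 0.0750
R2: ¬moderate=1−0.15=0.85, partial=0.50; AND[a·b] → w = 0.4250
R3: large=0.54, partial=0.50; AND[a·b] → w = 0.2700
R4: small=0.70, partial=0.50; OR[a + b − a·b] → w = 0.8500
R5: moderate=0.15, clear=0.53; AND[a·b] → w = 0.0795
Rules with consequent 'low': {R3, R5} → strengths 0.2700, 0.0795
Aggregate via t-conorm [a + b − a·b]: 0.3280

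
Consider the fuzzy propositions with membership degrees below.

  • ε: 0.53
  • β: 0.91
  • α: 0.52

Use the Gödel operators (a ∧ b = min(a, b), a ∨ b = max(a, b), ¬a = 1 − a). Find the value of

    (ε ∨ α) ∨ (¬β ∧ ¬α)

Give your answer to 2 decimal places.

0.53

ε ∨ α = max(a, b) on (0.53, 0.52) = 0.53
¬β = 1 − 0.91 = 0.09
¬α = 1 − 0.52 = 0.48
¬β ∧ ¬α = min(a, b) on (0.09, 0.48) = 0.09
(ε ∨ α) ∨ (¬β ∧ ¬α) = max(a, b) on (0.53, 0.09) = 0.53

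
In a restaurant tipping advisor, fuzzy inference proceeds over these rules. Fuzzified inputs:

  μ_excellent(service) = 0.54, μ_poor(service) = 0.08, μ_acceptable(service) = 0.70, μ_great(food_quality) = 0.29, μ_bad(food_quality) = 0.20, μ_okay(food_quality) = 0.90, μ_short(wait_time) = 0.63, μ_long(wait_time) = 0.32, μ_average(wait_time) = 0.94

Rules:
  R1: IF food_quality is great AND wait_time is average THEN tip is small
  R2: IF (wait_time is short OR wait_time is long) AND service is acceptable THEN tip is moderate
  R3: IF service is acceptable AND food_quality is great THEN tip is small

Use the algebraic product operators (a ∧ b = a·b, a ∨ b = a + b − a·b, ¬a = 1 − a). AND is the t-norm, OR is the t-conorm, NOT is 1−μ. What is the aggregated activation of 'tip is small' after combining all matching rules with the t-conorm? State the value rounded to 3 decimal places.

0.420

R1: great=0.29, average=0.94; AND[a·b] → w = 0.2726
R2: (short=0.63 OR long=0.32) = 0.7484; AND[a·b] with acceptable=0.70 → w = 0.5239
R3: acceptable=0.70, great=0.29; AND[a·b] → w = 0.2030
Rules with consequent 'small': {R1, R3} → strengths 0.2726, 0.2030
Aggregate via t-conorm [a + b − a·b]: 0.4203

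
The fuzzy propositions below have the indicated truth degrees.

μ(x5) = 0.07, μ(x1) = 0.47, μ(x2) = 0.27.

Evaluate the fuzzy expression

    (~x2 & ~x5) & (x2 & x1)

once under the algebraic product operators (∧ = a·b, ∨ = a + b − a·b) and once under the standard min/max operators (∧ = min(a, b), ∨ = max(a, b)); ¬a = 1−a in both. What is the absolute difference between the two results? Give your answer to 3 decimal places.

0.184

Under algebraic product:
  ~x2 = 1 − 0.2700 = 0.7300
  ~x5 = 1 − 0.0700 = 0.9300
  ~x2 & ~x5 = a·b on (0.7300, 0.9300) = 0.6789
  x2 & x1 = a·b on (0.2700, 0.4700) = 0.1269
  (~x2 & ~x5) & (x2 & x1) = a·b on (0.6789, 0.1269) = 0.0862
  → value = 0.0862
Under standard min/max:
  ~x2 = 1 − 0.27 = 0.73
  ~x5 = 1 − 0.07 = 0.93
  ~x2 & ~x5 = min(a, b) on (0.73, 0.93) = 0.73
  x2 & x1 = min(a, b) on (0.27, 0.47) = 0.27
  (~x2 & ~x5) & (x2 & x1) = min(a, b) on (0.73, 0.27) = 0.27
  → value = 0.2700
|0.0862 − 0.2700| = 0.184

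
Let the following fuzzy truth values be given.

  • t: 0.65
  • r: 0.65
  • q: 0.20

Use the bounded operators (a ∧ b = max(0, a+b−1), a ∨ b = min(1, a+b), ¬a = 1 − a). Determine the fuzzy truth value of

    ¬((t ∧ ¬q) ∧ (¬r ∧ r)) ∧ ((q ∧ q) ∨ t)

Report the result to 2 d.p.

¬q = 1 − 0.20 = 0.80
t ∧ ¬q = max(0, a+b−1) on (0.65, 0.80) = 0.45
¬r = 1 − 0.65 = 0.35
¬r ∧ r = max(0, a+b−1) on (0.35, 0.65) = 0.00
(t ∧ ¬q) ∧ (¬r ∧ r) = max(0, a+b−1) on (0.45, 0.00) = 0.00
¬((t ∧ ¬q) ∧ (¬r ∧ r)) = 1 − 0.00 = 1.00
q ∧ q = max(0, a+b−1) on (0.20, 0.20) = 0.00
(q ∧ q) ∨ t = min(1, a+b) on (0.00, 0.65) = 0.65
¬((t ∧ ¬q) ∧ (¬r ∧ r)) ∧ ((q ∧ q) ∨ t) = max(0, a+b−1) on (1.00, 0.65) = 0.65

0.65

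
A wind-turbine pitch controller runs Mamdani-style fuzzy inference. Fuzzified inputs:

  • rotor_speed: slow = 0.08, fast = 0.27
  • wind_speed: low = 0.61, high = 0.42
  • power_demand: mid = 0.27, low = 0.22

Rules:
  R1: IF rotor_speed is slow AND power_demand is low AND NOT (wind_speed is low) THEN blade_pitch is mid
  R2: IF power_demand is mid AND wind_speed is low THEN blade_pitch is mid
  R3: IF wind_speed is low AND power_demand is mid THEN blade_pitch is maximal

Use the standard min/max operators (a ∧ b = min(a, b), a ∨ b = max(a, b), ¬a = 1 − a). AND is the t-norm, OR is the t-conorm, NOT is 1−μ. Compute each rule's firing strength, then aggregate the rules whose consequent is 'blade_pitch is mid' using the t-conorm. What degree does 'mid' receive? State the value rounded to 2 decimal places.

0.27

R1: slow=0.08, low=0.22, ¬low=1−0.61=0.39; AND[min(a, b)] → w = 0.08
R2: mid=0.27, low=0.61; AND[min(a, b)] → w = 0.27
R3: low=0.61, mid=0.27; AND[min(a, b)] → w = 0.27
Rules with consequent 'mid': {R1, R2} → strengths 0.08, 0.27
Aggregate via t-conorm [max(a, b)]: 0.27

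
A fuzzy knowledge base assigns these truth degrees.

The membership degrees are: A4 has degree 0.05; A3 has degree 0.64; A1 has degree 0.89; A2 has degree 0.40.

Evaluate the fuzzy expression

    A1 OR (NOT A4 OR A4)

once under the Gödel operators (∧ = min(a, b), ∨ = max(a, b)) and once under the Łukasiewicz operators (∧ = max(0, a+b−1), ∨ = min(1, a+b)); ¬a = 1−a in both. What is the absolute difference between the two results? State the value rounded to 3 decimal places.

0.050

Under Gödel:
  NOT A4 = 1 − 0.05 = 0.95
  NOT A4 OR A4 = max(a, b) on (0.95, 0.05) = 0.95
  A1 OR (NOT A4 OR A4) = max(a, b) on (0.89, 0.95) = 0.95
  → value = 0.9500
Under Łukasiewicz:
  NOT A4 = 1 − 0.05 = 0.95
  NOT A4 OR A4 = min(1, a+b) on (0.95, 0.05) = 1.00
  A1 OR (NOT A4 OR A4) = min(1, a+b) on (0.89, 1.00) = 1.00
  → value = 1.0000
|0.9500 − 1.0000| = 0.050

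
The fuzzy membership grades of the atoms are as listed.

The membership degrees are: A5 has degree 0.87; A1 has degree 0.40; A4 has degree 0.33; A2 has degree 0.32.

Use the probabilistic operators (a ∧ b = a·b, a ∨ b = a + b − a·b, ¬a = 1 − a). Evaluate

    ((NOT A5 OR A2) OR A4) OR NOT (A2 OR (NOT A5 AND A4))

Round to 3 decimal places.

0.862

NOT A5 = 1 − 0.8700 = 0.1300
NOT A5 OR A2 = a + b − a·b on (0.1300, 0.3200) = 0.4084
(NOT A5 OR A2) OR A4 = a + b − a·b on (0.4084, 0.3300) = 0.6036
NOT A5 = 1 − 0.8700 = 0.1300
NOT A5 AND A4 = a·b on (0.1300, 0.3300) = 0.0429
A2 OR (NOT A5 AND A4) = a + b − a·b on (0.3200, 0.0429) = 0.3492
NOT (A2 OR (NOT A5 AND A4)) = 1 − 0.3492 = 0.6508
((NOT A5 OR A2) OR A4) OR NOT (A2 OR (NOT A5 AND A4)) = a + b − a·b on (0.6036, 0.6508) = 0.8616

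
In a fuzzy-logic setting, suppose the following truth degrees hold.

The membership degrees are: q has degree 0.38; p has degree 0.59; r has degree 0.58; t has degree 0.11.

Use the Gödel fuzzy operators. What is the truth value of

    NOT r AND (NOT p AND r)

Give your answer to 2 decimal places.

NOT r = 1 − 0.58 = 0.42
NOT p = 1 − 0.59 = 0.41
NOT p AND r = min(a, b) on (0.41, 0.58) = 0.41
NOT r AND (NOT p AND r) = min(a, b) on (0.42, 0.41) = 0.41

0.41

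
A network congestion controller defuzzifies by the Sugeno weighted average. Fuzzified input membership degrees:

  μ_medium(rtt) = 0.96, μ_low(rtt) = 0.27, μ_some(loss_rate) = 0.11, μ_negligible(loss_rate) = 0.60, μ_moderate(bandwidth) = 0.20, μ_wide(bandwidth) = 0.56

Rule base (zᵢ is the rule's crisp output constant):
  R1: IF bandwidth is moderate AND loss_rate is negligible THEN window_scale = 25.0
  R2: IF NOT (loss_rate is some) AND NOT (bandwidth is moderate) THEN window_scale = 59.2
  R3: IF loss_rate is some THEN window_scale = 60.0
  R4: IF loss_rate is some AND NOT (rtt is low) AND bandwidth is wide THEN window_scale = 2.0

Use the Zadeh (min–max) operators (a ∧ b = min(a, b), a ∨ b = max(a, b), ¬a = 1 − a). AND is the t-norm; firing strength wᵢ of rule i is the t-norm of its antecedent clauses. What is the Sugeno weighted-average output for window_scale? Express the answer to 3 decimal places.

R1 (z=25.0): moderate=0.20, negligible=0.60; AND[min(a, b)] → w = 0.20
R2 (z=59.2): ¬some=1−0.11=0.89, ¬moderate=1−0.20=0.80; AND[min(a, b)] → w = 0.80
R3 (z=60.0): some=0.11 → w = 0.11
R4 (z=2.0): some=0.11, ¬low=1−0.27=0.73, wide=0.56; AND[min(a, b)] → w = 0.11
Weighted average = (0.20·25.0 + 0.80·59.2 + 0.11·60.0 + 0.11·2.0) / (0.20 + 0.80 + 0.11 + 0.11)
  = 59.1800 / 1.2200 = 48.508

48.508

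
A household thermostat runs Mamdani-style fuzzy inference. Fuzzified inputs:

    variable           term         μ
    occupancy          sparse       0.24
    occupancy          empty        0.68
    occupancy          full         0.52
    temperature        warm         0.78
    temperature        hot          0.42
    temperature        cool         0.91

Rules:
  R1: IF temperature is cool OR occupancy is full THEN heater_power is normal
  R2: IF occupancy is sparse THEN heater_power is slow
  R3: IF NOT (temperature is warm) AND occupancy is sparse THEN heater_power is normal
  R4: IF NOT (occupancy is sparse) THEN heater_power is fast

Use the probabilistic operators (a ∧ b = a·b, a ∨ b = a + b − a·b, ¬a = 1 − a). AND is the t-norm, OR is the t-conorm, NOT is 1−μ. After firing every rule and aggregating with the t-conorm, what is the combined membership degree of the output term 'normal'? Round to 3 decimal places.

R1: cool=0.91, full=0.52; OR[a + b − a·b] → w = 0.9568
R2: sparse=0.24 → w = 0.2400
R3: ¬warm=1−0.78=0.22, sparse=0.24; AND[a·b] → w = 0.0528
R4: ¬sparse=1−0.24=0.76 → w = 0.7600
Rules with consequent 'normal': {R1, R3} → strengths 0.9568, 0.0528
Aggregate via t-conorm [a + b − a·b]: 0.9591

0.959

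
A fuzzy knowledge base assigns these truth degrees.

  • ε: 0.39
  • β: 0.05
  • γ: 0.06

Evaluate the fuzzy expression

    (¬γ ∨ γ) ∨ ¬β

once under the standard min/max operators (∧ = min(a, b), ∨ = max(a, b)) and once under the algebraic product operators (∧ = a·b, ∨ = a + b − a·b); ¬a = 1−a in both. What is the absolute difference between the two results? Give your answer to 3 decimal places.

0.047

Under standard min/max:
  ¬γ = 1 − 0.06 = 0.94
  ¬γ ∨ γ = max(a, b) on (0.94, 0.06) = 0.94
  ¬β = 1 − 0.05 = 0.95
  (¬γ ∨ γ) ∨ ¬β = max(a, b) on (0.94, 0.95) = 0.95
  → value = 0.9500
Under algebraic product:
  ¬γ = 1 − 0.0600 = 0.9400
  ¬γ ∨ γ = a + b − a·b on (0.9400, 0.0600) = 0.9436
  ¬β = 1 − 0.0500 = 0.9500
  (¬γ ∨ γ) ∨ ¬β = a + b − a·b on (0.9436, 0.9500) = 0.9972
  → value = 0.9972
|0.9500 − 0.9972| = 0.047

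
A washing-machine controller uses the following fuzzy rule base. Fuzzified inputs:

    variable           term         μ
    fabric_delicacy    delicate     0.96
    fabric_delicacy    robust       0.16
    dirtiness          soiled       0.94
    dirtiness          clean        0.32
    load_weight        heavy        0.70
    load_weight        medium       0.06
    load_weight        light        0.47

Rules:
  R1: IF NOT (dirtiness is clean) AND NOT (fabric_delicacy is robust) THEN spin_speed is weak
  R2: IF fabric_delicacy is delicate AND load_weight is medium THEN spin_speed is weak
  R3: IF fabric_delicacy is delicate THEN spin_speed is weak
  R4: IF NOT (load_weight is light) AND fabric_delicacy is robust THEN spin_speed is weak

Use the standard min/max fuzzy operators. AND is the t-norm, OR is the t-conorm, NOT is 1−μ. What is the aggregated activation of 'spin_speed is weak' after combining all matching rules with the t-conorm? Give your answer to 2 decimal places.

0.96

R1: ¬clean=1−0.32=0.68, ¬robust=1−0.16=0.84; AND[min(a, b)] → w = 0.68
R2: delicate=0.96, medium=0.06; AND[min(a, b)] → w = 0.06
R3: delicate=0.96 → w = 0.96
R4: ¬light=1−0.47=0.53, robust=0.16; AND[min(a, b)] → w = 0.16
Rules with consequent 'weak': {R1, R2, R3, R4} → strengths 0.68, 0.06, 0.96, 0.16
Aggregate via t-conorm [max(a, b)]: 0.96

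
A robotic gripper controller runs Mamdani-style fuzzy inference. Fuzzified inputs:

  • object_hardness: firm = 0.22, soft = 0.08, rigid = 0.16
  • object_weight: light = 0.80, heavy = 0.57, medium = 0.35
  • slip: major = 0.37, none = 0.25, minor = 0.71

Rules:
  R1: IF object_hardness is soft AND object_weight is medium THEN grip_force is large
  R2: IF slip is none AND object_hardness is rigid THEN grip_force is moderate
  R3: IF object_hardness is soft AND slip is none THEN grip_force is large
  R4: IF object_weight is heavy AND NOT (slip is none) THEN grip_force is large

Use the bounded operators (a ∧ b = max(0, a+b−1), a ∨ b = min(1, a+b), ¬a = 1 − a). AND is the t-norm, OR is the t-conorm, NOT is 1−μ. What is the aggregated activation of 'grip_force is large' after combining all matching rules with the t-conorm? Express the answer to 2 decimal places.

R1: soft=0.08, medium=0.35; AND[max(0, a+b−1)] → w = 0.00
R2: none=0.25, rigid=0.16; AND[max(0, a+b−1)] → w = 0.00
R3: soft=0.08, none=0.25; AND[max(0, a+b−1)] → w = 0.00
R4: heavy=0.57, ¬none=1−0.25=0.75; AND[max(0, a+b−1)] → w = 0.32
Rules with consequent 'large': {R1, R3, R4} → strengths 0.00, 0.00, 0.32
Aggregate via t-conorm [min(1, a+b)]: 0.32

0.32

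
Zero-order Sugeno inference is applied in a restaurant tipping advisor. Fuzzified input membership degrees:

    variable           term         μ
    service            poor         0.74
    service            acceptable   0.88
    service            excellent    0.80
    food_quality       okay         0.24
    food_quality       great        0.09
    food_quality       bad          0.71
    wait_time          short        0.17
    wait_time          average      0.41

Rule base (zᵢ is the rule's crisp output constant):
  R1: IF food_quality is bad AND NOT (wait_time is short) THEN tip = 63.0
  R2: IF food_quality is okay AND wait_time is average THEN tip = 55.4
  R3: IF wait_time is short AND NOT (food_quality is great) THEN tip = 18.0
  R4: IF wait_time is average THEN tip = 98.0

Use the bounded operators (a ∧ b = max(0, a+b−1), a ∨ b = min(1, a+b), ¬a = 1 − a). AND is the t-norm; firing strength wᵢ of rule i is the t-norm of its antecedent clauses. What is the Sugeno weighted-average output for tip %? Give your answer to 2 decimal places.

R1 (z=63.0): bad=0.71, ¬short=1−0.17=0.83; AND[max(0, a+b−1)] → w = 0.54
R2 (z=55.4): okay=0.24, average=0.41; AND[max(0, a+b−1)] → w = 0.00
R3 (z=18.0): short=0.17, ¬great=1−0.09=0.91; AND[max(0, a+b−1)] → w = 0.08
R4 (z=98.0): average=0.41 → w = 0.41
Weighted average = (0.54·63.0 + 0.00·55.4 + 0.08·18.0 + 0.41·98.0) / (0.54 + 0.00 + 0.08 + 0.41)
  = 75.6400 / 1.0300 = 73.44

73.44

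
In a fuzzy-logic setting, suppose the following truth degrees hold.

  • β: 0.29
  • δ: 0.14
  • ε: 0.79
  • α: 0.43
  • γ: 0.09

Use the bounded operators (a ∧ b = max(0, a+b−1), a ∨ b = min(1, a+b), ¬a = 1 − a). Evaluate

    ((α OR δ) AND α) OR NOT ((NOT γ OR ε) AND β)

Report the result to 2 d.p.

0.71

α OR δ = min(1, a+b) on (0.43, 0.14) = 0.57
(α OR δ) AND α = max(0, a+b−1) on (0.57, 0.43) = 0.00
NOT γ = 1 − 0.09 = 0.91
NOT γ OR ε = min(1, a+b) on (0.91, 0.79) = 1.00
(NOT γ OR ε) AND β = max(0, a+b−1) on (1.00, 0.29) = 0.29
NOT ((NOT γ OR ε) AND β) = 1 − 0.29 = 0.71
((α OR δ) AND α) OR NOT ((NOT γ OR ε) AND β) = min(1, a+b) on (0.00, 0.71) = 0.71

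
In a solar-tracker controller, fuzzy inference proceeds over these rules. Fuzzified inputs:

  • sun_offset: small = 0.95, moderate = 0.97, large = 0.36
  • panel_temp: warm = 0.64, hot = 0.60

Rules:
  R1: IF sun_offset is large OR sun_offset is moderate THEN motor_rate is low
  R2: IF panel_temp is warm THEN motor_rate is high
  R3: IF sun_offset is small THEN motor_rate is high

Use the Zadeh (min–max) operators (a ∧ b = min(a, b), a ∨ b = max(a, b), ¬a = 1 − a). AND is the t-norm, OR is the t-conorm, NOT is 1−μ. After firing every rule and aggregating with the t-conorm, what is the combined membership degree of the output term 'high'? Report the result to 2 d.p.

R1: large=0.36, moderate=0.97; OR[max(a, b)] → w = 0.97
R2: warm=0.64 → w = 0.64
R3: small=0.95 → w = 0.95
Rules with consequent 'high': {R2, R3} → strengths 0.64, 0.95
Aggregate via t-conorm [max(a, b)]: 0.95

0.95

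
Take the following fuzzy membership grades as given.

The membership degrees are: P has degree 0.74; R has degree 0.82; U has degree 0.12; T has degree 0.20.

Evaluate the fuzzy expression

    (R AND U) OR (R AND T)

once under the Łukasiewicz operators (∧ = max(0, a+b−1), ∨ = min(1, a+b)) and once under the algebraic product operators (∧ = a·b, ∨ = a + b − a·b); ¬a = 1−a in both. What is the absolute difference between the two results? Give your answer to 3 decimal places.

0.226

Under Łukasiewicz:
  R AND U = max(0, a+b−1) on (0.82, 0.12) = 0.00
  R AND T = max(0, a+b−1) on (0.82, 0.20) = 0.02
  (R AND U) OR (R AND T) = min(1, a+b) on (0.00, 0.02) = 0.02
  → value = 0.0200
Under algebraic product:
  R AND U = a·b on (0.8200, 0.1200) = 0.0984
  R AND T = a·b on (0.8200, 0.2000) = 0.1640
  (R AND U) OR (R AND T) = a + b − a·b on (0.0984, 0.1640) = 0.2463
  → value = 0.2463
|0.0200 − 0.2463| = 0.226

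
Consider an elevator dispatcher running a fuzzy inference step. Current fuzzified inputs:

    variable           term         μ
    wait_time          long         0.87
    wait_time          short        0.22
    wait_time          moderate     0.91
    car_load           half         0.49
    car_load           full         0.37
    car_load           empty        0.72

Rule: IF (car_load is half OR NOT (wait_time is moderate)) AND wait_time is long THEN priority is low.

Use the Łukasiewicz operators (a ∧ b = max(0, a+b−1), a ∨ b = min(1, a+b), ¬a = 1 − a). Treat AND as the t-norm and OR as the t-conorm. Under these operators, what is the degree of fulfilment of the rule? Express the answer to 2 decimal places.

0.45

firing strength: (half=0.49 OR ¬moderate=1−0.91=0.09) = 0.58; AND[max(0, a+b−1)] with long=0.87 → w = 0.45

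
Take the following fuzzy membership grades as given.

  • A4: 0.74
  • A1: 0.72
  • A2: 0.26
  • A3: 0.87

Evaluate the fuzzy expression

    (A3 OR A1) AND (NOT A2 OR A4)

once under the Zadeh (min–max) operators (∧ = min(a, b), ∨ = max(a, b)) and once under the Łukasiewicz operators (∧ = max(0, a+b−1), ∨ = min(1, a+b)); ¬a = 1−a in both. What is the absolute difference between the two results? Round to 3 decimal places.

Under Zadeh (min–max):
  A3 OR A1 = max(a, b) on (0.87, 0.72) = 0.87
  NOT A2 = 1 − 0.26 = 0.74
  NOT A2 OR A4 = max(a, b) on (0.74, 0.74) = 0.74
  (A3 OR A1) AND (NOT A2 OR A4) = min(a, b) on (0.87, 0.74) = 0.74
  → value = 0.7400
Under Łukasiewicz:
  A3 OR A1 = min(1, a+b) on (0.87, 0.72) = 1.00
  NOT A2 = 1 − 0.26 = 0.74
  NOT A2 OR A4 = min(1, a+b) on (0.74, 0.74) = 1.00
  (A3 OR A1) AND (NOT A2 OR A4) = max(0, a+b−1) on (1.00, 1.00) = 1.00
  → value = 1.0000
|0.7400 − 1.0000| = 0.260

0.260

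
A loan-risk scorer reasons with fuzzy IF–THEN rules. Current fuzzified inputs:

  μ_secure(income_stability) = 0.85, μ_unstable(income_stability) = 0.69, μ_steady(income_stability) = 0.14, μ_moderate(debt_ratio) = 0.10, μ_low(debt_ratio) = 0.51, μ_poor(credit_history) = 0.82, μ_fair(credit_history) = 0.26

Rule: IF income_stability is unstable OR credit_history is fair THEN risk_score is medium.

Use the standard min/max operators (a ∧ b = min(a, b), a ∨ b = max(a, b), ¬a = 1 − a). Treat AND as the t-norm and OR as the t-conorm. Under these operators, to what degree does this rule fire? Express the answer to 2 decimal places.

firing strength: unstable=0.69, fair=0.26; OR[max(a, b)] → w = 0.69

0.69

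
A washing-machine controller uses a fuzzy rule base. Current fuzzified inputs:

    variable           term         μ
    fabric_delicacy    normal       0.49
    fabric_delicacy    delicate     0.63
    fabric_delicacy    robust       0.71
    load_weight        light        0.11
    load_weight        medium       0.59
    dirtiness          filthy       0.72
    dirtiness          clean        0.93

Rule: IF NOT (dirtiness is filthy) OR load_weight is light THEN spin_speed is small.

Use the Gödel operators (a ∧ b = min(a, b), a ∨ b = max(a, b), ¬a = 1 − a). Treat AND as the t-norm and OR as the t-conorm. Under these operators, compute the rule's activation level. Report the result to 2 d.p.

firing strength: ¬filthy=1−0.72=0.28, light=0.11; OR[max(a, b)] → w = 0.28

0.28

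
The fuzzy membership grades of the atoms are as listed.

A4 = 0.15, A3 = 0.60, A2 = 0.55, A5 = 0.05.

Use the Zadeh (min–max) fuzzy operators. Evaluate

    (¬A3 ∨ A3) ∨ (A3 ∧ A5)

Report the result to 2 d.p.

0.60

¬A3 = 1 − 0.60 = 0.40
¬A3 ∨ A3 = max(a, b) on (0.40, 0.60) = 0.60
A3 ∧ A5 = min(a, b) on (0.60, 0.05) = 0.05
(¬A3 ∨ A3) ∨ (A3 ∧ A5) = max(a, b) on (0.60, 0.05) = 0.60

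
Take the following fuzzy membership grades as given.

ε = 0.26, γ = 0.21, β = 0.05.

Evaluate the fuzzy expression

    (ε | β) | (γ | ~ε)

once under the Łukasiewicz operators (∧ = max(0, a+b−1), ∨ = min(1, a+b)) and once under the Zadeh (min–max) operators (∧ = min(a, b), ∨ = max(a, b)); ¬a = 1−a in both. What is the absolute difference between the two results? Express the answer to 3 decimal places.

0.260

Under Łukasiewicz:
  ε | β = min(1, a+b) on (0.26, 0.05) = 0.31
  ~ε = 1 − 0.26 = 0.74
  γ | ~ε = min(1, a+b) on (0.21, 0.74) = 0.95
  (ε | β) | (γ | ~ε) = min(1, a+b) on (0.31, 0.95) = 1.00
  → value = 1.0000
Under Zadeh (min–max):
  ε | β = max(a, b) on (0.26, 0.05) = 0.26
  ~ε = 1 − 0.26 = 0.74
  γ | ~ε = max(a, b) on (0.21, 0.74) = 0.74
  (ε | β) | (γ | ~ε) = max(a, b) on (0.26, 0.74) = 0.74
  → value = 0.7400
|1.0000 − 0.7400| = 0.260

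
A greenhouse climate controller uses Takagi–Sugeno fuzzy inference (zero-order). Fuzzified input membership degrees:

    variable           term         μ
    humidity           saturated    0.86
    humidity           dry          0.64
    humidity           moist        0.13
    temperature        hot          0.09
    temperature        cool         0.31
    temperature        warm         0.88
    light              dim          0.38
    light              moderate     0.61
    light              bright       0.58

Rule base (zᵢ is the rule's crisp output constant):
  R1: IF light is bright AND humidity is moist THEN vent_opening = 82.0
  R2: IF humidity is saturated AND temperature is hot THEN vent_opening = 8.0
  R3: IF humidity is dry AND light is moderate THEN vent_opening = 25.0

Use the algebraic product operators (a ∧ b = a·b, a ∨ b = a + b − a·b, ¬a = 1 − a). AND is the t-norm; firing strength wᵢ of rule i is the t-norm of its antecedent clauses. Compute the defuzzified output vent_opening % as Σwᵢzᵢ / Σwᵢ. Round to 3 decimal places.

30.490

R1 (z=82.0): bright=0.58, moist=0.13; AND[a·b] → w = 0.0754
R2 (z=8.0): saturated=0.86, hot=0.09; AND[a·b] → w = 0.0774
R3 (z=25.0): dry=0.64, moderate=0.61; AND[a·b] → w = 0.3904
Weighted average = (0.0754·82.0 + 0.0774·8.0 + 0.3904·25.0) / (0.0754 + 0.0774 + 0.3904)
  = 16.5620 / 0.5432 = 30.490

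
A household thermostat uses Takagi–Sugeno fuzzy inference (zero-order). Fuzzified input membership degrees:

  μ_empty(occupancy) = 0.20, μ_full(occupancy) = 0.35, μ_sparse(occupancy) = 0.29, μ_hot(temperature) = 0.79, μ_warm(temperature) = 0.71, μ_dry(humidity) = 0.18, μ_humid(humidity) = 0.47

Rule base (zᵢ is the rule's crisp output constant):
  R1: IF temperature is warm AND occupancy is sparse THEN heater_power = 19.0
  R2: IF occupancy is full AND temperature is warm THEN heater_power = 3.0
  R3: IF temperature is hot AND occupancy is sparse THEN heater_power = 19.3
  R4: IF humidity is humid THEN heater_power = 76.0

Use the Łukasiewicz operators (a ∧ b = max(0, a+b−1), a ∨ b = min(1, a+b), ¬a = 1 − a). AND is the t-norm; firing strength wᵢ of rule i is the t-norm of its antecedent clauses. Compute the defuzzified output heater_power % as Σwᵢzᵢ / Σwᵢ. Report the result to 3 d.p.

R1 (z=19.0): warm=0.71, sparse=0.29; AND[max(0, a+b−1)] → w = 0.00
R2 (z=3.0): full=0.35, warm=0.71; AND[max(0, a+b−1)] → w = 0.06
R3 (z=19.3): hot=0.79, sparse=0.29; AND[max(0, a+b−1)] → w = 0.08
R4 (z=76.0): humid=0.47 → w = 0.47
Weighted average = (0.00·19.0 + 0.06·3.0 + 0.08·19.3 + 0.47·76.0) / (0.00 + 0.06 + 0.08 + 0.47)
  = 37.4440 / 0.6100 = 61.384

61.384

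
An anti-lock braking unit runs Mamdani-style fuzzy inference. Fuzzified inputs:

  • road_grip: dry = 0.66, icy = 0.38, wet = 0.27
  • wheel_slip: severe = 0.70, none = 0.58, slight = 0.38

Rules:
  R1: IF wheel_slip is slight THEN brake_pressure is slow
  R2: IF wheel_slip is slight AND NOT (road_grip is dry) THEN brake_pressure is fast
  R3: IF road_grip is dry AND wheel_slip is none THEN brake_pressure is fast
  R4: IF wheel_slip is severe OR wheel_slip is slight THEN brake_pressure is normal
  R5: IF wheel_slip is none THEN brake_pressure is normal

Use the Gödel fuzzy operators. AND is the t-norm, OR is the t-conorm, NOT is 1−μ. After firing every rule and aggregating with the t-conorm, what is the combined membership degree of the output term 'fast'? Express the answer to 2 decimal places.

R1: slight=0.38 → w = 0.38
R2: slight=0.38, ¬dry=1−0.66=0.34; AND[min(a, b)] → w = 0.34
R3: dry=0.66, none=0.58; AND[min(a, b)] → w = 0.58
R4: severe=0.70, slight=0.38; OR[max(a, b)] → w = 0.70
R5: none=0.58 → w = 0.58
Rules with consequent 'fast': {R2, R3} → strengths 0.34, 0.58
Aggregate via t-conorm [max(a, b)]: 0.58

0.58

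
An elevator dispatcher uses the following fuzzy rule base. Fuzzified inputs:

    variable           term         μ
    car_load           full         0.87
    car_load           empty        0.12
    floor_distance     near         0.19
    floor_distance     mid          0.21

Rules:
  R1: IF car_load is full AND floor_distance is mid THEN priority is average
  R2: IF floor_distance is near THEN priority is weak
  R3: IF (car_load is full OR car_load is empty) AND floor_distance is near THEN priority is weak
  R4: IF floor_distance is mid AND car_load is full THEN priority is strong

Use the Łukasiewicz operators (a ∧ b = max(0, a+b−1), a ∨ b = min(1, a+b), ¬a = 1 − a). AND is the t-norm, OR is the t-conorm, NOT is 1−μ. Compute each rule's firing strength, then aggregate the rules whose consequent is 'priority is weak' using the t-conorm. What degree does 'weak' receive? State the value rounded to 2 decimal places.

R1: full=0.87, mid=0.21; AND[max(0, a+b−1)] → w = 0.08
R2: near=0.19 → w = 0.19
R3: (full=0.87 OR empty=0.12) = 0.99; AND[max(0, a+b−1)] with near=0.19 → w = 0.18
R4: mid=0.21, full=0.87; AND[max(0, a+b−1)] → w = 0.08
Rules with consequent 'weak': {R2, R3} → strengths 0.19, 0.18
Aggregate via t-conorm [min(1, a+b)]: 0.37

0.37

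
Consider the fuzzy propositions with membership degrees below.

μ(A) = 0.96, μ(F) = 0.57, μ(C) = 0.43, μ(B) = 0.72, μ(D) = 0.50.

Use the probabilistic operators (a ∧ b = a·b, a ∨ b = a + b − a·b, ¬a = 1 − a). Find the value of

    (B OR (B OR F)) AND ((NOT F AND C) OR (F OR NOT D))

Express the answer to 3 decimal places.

B OR F = a + b − a·b on (0.7200, 0.5700) = 0.8796
B OR (B OR F) = a + b − a·b on (0.7200, 0.8796) = 0.9663
NOT F = 1 − 0.5700 = 0.4300
NOT F AND C = a·b on (0.4300, 0.4300) = 0.1849
NOT D = 1 − 0.5000 = 0.5000
F OR NOT D = a + b − a·b on (0.5700, 0.5000) = 0.7850
(NOT F AND C) OR (F OR NOT D) = a + b − a·b on (0.1849, 0.7850) = 0.8248
(B OR (B OR F)) AND ((NOT F AND C) OR (F OR NOT D)) = a·b on (0.9663, 0.8248) = 0.7969

0.797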